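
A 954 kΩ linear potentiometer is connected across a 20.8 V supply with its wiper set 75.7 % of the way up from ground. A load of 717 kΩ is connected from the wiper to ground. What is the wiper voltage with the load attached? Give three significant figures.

The wiper splits the pot into (1−α)R = 231.8 kΩ above and αR = 722.2 kΩ below.
Lower section ‖ load = 359.8 kΩ.
V_wiper = 20.8 × 359.8/(231.8 + 359.8) = 12.6 V.

V ≈ 12.6 V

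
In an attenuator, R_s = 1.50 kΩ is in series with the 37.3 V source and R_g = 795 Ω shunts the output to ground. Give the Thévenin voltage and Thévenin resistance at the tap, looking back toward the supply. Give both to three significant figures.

V_th = 12.9 V, R_th = 520 Ω

V_th is the open-circuit tap voltage: 37.3 × 795/(1500 + 795) = 12.9 V.
With the supply zeroed, R_s and R_g appear in parallel from the tap: R_th = R_s‖R_g = (1500 × 795)/2295 = 520 Ω.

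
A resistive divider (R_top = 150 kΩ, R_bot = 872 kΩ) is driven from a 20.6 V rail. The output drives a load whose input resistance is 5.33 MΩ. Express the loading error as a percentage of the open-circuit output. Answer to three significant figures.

2.34 %

The divider's output (Thévenin) resistance is R_top‖R_bot = 128.0 kΩ.
Fractional drop under load = R_th/(R_th + R_L) = 128.0 / (128.0 + 5330) = 0.02345.
So the output falls by 2.34 %.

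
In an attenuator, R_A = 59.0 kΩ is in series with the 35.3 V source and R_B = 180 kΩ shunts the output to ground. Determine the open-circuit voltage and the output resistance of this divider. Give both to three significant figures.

V_th is the open-circuit tap voltage: 35.3 × 180/(59.0 + 180) = 26.6 V.
With the supply zeroed, R_A and R_B appear in parallel from the tap: R_th = R_A‖R_B = (59.0 × 180)/239.0 = 44.4 kΩ.

V_th = 26.6 V, R_th = 44.4 kΩ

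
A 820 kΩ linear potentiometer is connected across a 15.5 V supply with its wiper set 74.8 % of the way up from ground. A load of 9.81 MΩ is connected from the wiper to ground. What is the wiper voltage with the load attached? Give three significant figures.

The wiper splits the pot into (1−α)R = 206.6 kΩ above and αR = 613.4 kΩ below.
Lower section ‖ load = 577.3 kΩ.
V_wiper = 15.5 × 577.3/(206.6 + 577.3) = 11.4 V.

V ≈ 11.4 V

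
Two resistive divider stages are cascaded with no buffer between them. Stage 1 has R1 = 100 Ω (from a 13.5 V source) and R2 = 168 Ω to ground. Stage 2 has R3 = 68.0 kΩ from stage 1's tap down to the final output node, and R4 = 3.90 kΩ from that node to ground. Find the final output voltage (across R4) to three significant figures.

V_out ≈ 0.459 V

Stage 2 presents R3+R4 = 71900 Ω as a load on stage 1's tap.
Stage 1's lower leg becomes R2‖(R3+R4) = 167.6 Ω, so V_mid = 13.5 × 167.6/267.6 = 8.455 V.
Stage 2 is itself unloaded: V_out = V_mid × R4/(R3+R4) = 8.455 × 3900/71900 = 0.459 V.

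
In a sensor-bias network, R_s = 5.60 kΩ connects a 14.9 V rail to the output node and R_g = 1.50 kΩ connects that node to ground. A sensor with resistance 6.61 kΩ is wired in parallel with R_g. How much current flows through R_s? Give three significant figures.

I ≈ 2.18 mA

R_g‖R_L = 1.223 kΩ, so the source sees R_s + R_g‖R_L = 6.823 kΩ.
I = 14.9 V / 6.823 kΩ = 2.18 mA.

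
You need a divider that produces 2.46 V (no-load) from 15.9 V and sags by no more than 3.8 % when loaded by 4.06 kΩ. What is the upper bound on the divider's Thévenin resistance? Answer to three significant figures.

R_th ≤ 160 Ω

Loading drop = R_th/(R_th + R_L) ≤ 0.0380, so R_th ≤ R_L · ε/(1−ε) = 4.06 kΩ × 0.0380/0.9620 = 160 Ω.
(Any R1, R2 with R2/(R1+R2) = 0.155 and R1‖R2 ≤ 160 Ω will meet the spec.)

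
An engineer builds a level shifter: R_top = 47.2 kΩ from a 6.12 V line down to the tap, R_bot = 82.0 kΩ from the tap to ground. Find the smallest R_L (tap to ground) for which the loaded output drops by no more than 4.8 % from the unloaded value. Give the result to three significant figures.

R_L(min) ≈ 594 kΩ

Output resistance R_th = R_top‖R_bot = (47.2 × 82.0)/129.2 = 29.96 kΩ.
The fractional drop is R_th/(R_th + R_L); requiring this ≤ 0.0480 gives R_L ≥ R_th(1/0.0480 − 1) = 29.96 × 19.83 = 594 kΩ.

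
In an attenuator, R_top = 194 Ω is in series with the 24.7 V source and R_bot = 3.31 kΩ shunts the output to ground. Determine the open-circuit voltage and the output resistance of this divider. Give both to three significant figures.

V_th = 23.3 V, R_th = 183 Ω

V_th is the open-circuit tap voltage: 24.7 × 3310/(194 + 3310) = 23.3 V.
With the supply zeroed, R_top and R_bot appear in parallel from the tap: R_th = R_top‖R_bot = (194 × 3310)/3504 = 183 Ω.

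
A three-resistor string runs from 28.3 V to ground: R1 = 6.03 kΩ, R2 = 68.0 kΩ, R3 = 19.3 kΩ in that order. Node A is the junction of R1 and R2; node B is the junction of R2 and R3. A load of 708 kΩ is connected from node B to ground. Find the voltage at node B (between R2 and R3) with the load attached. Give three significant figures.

V ≈ 5.73 V

At node B, R3 is in parallel with the load: R3‖R_L = 18.79 kΩ.
Below node A the resistance is R2 + (R3‖R_L) = 86.79 kΩ, so V_A = 28.3 × 86.79/92.82 = 26.46 V.
Then V_B = V_A × (R3‖R_L)/(R2 + R3‖R_L) = 26.46 × 18.79/86.79 = 5.73 V.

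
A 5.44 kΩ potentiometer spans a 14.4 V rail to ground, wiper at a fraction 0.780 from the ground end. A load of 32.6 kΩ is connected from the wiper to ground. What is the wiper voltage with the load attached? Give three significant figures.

The wiper splits the pot into (1−α)R = 1.197 kΩ above and αR = 4.243 kΩ below.
Lower section ‖ load = 3.755 kΩ.
V_wiper = 14.4 × 3.755/(1.197 + 3.755) = 10.9 V.

V ≈ 10.9 V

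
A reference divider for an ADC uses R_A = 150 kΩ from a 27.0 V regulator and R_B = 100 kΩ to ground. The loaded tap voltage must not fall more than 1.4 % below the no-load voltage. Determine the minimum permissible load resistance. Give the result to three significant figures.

R_L(min) ≈ 4.23 MΩ

Output resistance R_th = R_A‖R_B = (150 × 100)/250.0 = 60.00 kΩ.
The fractional drop is R_th/(R_th + R_L); requiring this ≤ 0.0140 gives R_L ≥ R_th(1/0.0140 − 1) = 60.00 × 70.43 = 4.23 MΩ.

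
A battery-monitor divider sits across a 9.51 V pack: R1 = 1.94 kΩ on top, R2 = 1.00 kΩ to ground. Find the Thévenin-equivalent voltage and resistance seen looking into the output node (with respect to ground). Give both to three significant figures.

V_th is the open-circuit tap voltage: 9.51 × 1.00/(1.94 + 1.00) = 3.23 V.
With the supply zeroed, R1 and R2 appear in parallel from the tap: R_th = R1‖R2 = (1.94 × 1.00)/2.940 = 660 Ω.

V_th = 3.23 V, R_th = 660 Ω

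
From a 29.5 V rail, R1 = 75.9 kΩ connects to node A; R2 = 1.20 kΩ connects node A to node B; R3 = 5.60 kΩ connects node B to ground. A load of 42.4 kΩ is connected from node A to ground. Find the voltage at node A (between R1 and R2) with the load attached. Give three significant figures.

V ≈ 2.11 V

Below node A the series string R2+R3 = 6.800 kΩ sits in parallel with the 42.4 kΩ load: 5.860 kΩ.
V_A = 29.5 × 5.860/(75.9 + 5.860) = 2.11 V.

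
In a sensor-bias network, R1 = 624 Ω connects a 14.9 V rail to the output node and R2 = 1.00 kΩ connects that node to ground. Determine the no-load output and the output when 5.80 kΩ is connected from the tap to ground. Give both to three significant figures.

Open-circuit: V = 14.9 × 1000/(624 + 1000) = 9.17 V.
With the load, R2 becomes R2‖R_L = 852.9 Ω, so V = 14.9 × 852.9/1477 = 8.60 V.

Unloaded: 9.17 V; loaded: 8.60 V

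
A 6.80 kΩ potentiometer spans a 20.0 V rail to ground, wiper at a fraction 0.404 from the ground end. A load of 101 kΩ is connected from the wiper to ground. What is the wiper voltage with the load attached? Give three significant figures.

The wiper splits the pot into (1−α)R = 4.053 kΩ above and αR = 2.747 kΩ below.
Lower section ‖ load = 2.674 kΩ.
V_wiper = 20.0 × 2.674/(4.053 + 2.674) = 7.95 V.

V ≈ 7.95 V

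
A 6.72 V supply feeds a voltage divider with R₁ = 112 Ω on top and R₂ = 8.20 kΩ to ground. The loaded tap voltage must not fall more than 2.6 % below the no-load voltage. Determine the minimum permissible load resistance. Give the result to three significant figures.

R_L(min) ≈ 4.14 kΩ

Output resistance R_th = R₁‖R₂ = (112 × 8200)/8312 = 110.5 Ω.
The fractional drop is R_th/(R_th + R_L); requiring this ≤ 0.0260 gives R_L ≥ R_th(1/0.0260 − 1) = 110.5 × 37.46 = 4.14 kΩ.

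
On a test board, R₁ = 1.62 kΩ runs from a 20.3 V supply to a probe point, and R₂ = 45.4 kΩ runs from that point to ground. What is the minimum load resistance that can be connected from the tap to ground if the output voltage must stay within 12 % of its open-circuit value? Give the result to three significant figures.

Output resistance R_th = R₁‖R₂ = (1.62 × 45.4)/47.02 = 1.564 kΩ.
The fractional drop is R_th/(R_th + R_L); requiring this ≤ 0.120 gives R_L ≥ R_th(1/0.120 − 1) = 1.564 × 7.333 = 11.5 kΩ.

R_L(min) ≈ 11.5 kΩ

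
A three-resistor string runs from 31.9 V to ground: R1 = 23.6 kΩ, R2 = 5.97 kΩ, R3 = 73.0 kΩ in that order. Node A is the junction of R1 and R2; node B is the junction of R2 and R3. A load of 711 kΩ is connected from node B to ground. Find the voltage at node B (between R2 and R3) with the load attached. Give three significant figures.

V ≈ 22.1 V

At node B, R3 is in parallel with the load: R3‖R_L = 66.20 kΩ.
Below node A the resistance is R2 + (R3‖R_L) = 72.17 kΩ, so V_A = 31.9 × 72.17/95.77 = 24.04 V.
Then V_B = V_A × (R3‖R_L)/(R2 + R3‖R_L) = 24.04 × 66.20/72.17 = 22.1 V.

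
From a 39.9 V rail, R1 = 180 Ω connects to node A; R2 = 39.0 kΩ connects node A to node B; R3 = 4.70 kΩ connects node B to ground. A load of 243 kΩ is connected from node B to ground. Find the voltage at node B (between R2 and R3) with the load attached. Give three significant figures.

At node B, R3 is in parallel with the load: R3‖R_L = 4611 Ω.
Below node A the resistance is R2 + (R3‖R_L) = 43610 Ω, so V_A = 39.9 × 43610/43790 = 39.74 V.
Then V_B = V_A × (R3‖R_L)/(R2 + R3‖R_L) = 39.74 × 4611/43610 = 4.20 V.

V ≈ 4.20 V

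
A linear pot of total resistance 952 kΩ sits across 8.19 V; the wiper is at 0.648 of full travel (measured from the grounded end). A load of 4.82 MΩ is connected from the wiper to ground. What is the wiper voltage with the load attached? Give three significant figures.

The wiper splits the pot into (1−α)R = 335.1 kΩ above and αR = 616.9 kΩ below.
Lower section ‖ load = 546.9 kΩ.
V_wiper = 8.19 × 546.9/(335.1 + 546.9) = 5.08 V.

V ≈ 5.08 V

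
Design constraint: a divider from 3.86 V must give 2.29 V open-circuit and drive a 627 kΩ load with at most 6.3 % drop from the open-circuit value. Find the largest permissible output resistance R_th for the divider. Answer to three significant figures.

Loading drop = R_th/(R_th + R_L) ≤ 0.0630, so R_th ≤ R_L · ε/(1−ε) = 627 kΩ × 0.0630/0.9370 = 42.2 kΩ.
(Any R1, R2 with R2/(R1+R2) = 0.593 and R1‖R2 ≤ 42.2 kΩ will meet the spec.)

R_th ≤ 42.2 kΩ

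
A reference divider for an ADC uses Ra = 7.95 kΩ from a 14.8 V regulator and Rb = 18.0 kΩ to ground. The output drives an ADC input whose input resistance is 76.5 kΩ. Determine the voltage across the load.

The load sits in parallel with Rb: Rb‖R_L = (18.0 × 76.5) / (18.0 + 76.5) = 14.57 kΩ.
V_out = 14.8 × 14.57 / (7.95 + 14.57) = 14.8 × 14.57/22.52 = 9.58 V.
(Unloaded it would have been 10.3 V.)

V_out ≈ 9.58 V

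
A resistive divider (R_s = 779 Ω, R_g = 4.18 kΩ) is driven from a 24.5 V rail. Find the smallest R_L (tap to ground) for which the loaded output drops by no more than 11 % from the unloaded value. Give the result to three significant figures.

R_L(min) ≈ 5.31 kΩ

Output resistance R_th = R_s‖R_g = (779 × 4180)/4959 = 656.6 Ω.
The fractional drop is R_th/(R_th + R_L); requiring this ≤ 0.110 gives R_L ≥ R_th(1/0.110 − 1) = 656.6 × 8.091 = 5.31 kΩ.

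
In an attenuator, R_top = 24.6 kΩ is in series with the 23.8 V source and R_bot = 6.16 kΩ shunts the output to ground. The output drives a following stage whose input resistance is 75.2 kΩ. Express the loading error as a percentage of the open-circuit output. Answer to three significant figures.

The divider's output (Thévenin) resistance is R_top‖R_bot = 4.926 kΩ.
Fractional drop under load = R_th/(R_th + R_L) = 4.926 / (4.926 + 75.2) = 0.06148.
So the output falls by 6.15 %.

6.15 %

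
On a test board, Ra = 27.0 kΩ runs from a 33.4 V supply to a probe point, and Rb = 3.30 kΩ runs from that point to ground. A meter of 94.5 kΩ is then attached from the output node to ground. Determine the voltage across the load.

The load sits in parallel with Rb: Rb‖R_L = (3.30 × 94.5) / (3.30 + 94.5) = 3.189 kΩ.
V_out = 33.4 × 3.189 / (27.0 + 3.189) = 33.4 × 3.189/30.19 = 3.53 V.
(Unloaded it would have been 3.64 V.)

V_out ≈ 3.53 V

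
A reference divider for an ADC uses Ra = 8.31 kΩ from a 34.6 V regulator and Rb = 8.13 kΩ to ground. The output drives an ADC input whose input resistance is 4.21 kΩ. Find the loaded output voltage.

The load sits in parallel with Rb: Rb‖R_L = (8.13 × 4.21) / (8.13 + 4.21) = 2.774 kΩ.
V_out = 34.6 × 2.774 / (8.31 + 2.774) = 34.6 × 2.774/11.08 = 8.66 V.
(Unloaded it would have been 17.1 V.)

V_out ≈ 8.66 V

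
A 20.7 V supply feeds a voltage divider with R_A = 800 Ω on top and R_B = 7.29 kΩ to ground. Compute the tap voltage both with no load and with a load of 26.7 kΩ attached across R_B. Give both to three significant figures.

Unloaded: 18.7 V; loaded: 18.2 V

Open-circuit: V = 20.7 × 7290/(800 + 7290) = 18.7 V.
With the load, R_B becomes R_B‖R_L = 5726 Ω, so V = 20.7 × 5726/6526 = 18.2 V.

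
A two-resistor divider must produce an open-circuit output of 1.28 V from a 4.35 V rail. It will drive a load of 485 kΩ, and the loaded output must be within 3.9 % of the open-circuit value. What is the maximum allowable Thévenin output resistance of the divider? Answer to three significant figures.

R_th ≤ 19.7 kΩ

Loading drop = R_th/(R_th + R_L) ≤ 0.0390, so R_th ≤ R_L · ε/(1−ε) = 485 kΩ × 0.0390/0.9610 = 19.7 kΩ.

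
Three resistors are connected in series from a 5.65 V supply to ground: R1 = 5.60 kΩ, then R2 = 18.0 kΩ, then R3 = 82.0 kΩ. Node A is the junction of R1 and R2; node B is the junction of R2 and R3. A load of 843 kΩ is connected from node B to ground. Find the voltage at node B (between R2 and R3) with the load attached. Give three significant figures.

At node B, R3 is in parallel with the load: R3‖R_L = 74.73 kΩ.
Below node A the resistance is R2 + (R3‖R_L) = 92.73 kΩ, so V_A = 5.65 × 92.73/98.33 = 5.328 V.
Then V_B = V_A × (R3‖R_L)/(R2 + R3‖R_L) = 5.328 × 74.73/92.73 = 4.29 V.

V ≈ 4.29 V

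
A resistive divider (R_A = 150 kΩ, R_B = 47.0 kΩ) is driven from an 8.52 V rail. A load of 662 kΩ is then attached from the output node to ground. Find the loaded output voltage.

V_out ≈ 1.93 V

The load sits in parallel with R_B: R_B‖R_L = (47.0 × 662) / (47.0 + 662) = 43.88 kΩ.
V_out = 8.52 × 43.88 / (150 + 43.88) = 8.52 × 43.88/193.9 = 1.93 V.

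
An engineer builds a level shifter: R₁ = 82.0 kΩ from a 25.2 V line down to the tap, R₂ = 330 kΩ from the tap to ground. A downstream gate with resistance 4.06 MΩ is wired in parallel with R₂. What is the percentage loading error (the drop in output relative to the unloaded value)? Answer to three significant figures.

1.59 %

The divider's output (Thévenin) resistance is R₁‖R₂ = 65.68 kΩ.
Fractional drop under load = R_th/(R_th + R_L) = 65.68 / (65.68 + 4060) = 0.01592.
So the output falls by 1.59 %.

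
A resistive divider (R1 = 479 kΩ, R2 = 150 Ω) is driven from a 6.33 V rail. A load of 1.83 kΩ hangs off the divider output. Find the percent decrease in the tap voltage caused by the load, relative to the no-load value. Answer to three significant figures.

The divider's output (Thévenin) resistance is R1‖R2 = 150.0 Ω.
Fractional drop under load = R_th/(R_th + R_L) = 150.0 / (150.0 + 1830) = 0.07574.
So the output falls by 7.57 %.

7.57 %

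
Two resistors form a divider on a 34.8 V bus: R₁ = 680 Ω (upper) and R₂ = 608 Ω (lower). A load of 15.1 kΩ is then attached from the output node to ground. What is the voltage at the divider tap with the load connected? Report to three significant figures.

The load sits in parallel with R₂: R₂‖R_L = (608 × 15100) / (608 + 15100) = 584.5 Ω.
V_out = 34.8 × 584.5 / (680 + 584.5) = 34.8 × 584.5/1264 = 16.1 V.

V_out ≈ 16.1 V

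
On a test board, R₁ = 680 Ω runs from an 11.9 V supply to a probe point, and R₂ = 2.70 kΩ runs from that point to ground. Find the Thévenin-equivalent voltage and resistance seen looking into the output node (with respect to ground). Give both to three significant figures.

V_th is the open-circuit tap voltage: 11.9 × 2700/(680 + 2700) = 9.51 V.
With the supply zeroed, R₁ and R₂ appear in parallel from the tap: R_th = R₁‖R₂ = (680 × 2700)/3380 = 543 Ω.

V_th = 9.51 V, R_th = 543 Ω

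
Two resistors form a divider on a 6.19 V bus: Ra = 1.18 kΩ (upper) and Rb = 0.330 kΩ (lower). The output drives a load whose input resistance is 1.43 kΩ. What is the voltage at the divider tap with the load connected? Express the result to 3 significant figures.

V_out ≈ 1.15 V

The load sits in parallel with Rb: Rb‖R_L = (330 × 1430) / (330 + 1430) = 268.1 Ω.
V_out = 6.19 × 268.1 / (1180 + 268.1) = 6.19 × 268.1/1448 = 1.15 V.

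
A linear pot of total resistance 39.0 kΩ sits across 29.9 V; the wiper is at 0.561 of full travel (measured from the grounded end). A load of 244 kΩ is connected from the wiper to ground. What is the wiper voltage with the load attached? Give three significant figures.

The wiper splits the pot into (1−α)R = 17.12 kΩ above and αR = 21.88 kΩ below.
Lower section ‖ load = 20.08 kΩ.
V_wiper = 29.9 × 20.08/(17.12 + 20.08) = 16.1 V.

V ≈ 16.1 V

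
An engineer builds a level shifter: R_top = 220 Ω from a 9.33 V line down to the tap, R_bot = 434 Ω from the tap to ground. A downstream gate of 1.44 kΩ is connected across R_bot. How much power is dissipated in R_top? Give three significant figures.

Total resistance from the source is R_top + (R_bot‖R_L) = 553.5 Ω, so I = 9.33/553.5 Ω = 16.86 mA.
P = I²·R_top = (16.86 mA)² × 220 Ω = 62.5 mW.

P ≈ 62.5 mW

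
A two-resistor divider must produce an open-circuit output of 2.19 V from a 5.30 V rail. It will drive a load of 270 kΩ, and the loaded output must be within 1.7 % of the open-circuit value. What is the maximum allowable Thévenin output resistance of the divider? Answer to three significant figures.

Loading drop = R_th/(R_th + R_L) ≤ 0.0170, so R_th ≤ R_L · ε/(1−ε) = 270 kΩ × 0.0170/0.9830 = 4.67 kΩ.

R_th ≤ 4.67 kΩ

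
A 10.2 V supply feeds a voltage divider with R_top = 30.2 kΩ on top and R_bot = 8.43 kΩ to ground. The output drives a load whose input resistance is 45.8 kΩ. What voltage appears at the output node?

V_out ≈ 1.95 V

The load sits in parallel with R_bot: R_bot‖R_L = (8.43 × 45.8) / (8.43 + 45.8) = 7.120 kΩ.
V_out = 10.2 × 7.120 / (30.2 + 7.120) = 10.2 × 7.120/37.32 = 1.95 V.
(Unloaded it would have been 2.23 V.)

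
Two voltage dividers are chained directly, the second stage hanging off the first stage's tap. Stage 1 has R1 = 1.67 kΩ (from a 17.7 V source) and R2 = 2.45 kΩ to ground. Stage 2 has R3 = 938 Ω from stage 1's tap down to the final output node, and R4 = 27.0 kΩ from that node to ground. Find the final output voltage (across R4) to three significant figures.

Stage 2 presents R3+R4 = 27940 Ω as a load on stage 1's tap.
Stage 1's lower leg becomes R2‖(R3+R4) = 2252 Ω, so V_mid = 17.7 × 2252/3922 = 10.16 V.
Stage 2 is itself unloaded: V_out = V_mid × R4/(R3+R4) = 10.16 × 27000/27940 = 9.82 V.

V_out ≈ 9.82 V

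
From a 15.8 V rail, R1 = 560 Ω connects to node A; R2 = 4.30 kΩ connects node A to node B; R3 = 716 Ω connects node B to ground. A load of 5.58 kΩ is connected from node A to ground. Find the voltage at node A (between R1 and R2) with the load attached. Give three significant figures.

Below node A the series string R2+R3 = 5016 Ω sits in parallel with the 5580 Ω load: 2641 Ω.
V_A = 15.8 × 2641/(560 + 2641) = 13.0 V.

V ≈ 13.0 V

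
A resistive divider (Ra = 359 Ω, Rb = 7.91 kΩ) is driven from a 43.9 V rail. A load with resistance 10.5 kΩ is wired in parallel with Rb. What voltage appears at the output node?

The load sits in parallel with Rb: Rb‖R_L = (7910 × 10500) / (7910 + 10500) = 4511 Ω.
V_out = 43.9 × 4511 / (359 + 4511) = 43.9 × 4511/4870 = 40.7 V.

V_out ≈ 40.7 V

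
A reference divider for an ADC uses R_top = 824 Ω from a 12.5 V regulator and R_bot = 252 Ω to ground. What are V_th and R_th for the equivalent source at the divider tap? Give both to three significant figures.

V_th = 2.93 V, R_th = 193 Ω

V_th is the open-circuit tap voltage: 12.5 × 252/(824 + 252) = 2.93 V.
With the supply zeroed, R_top and R_bot appear in parallel from the tap: R_th = R_top‖R_bot = (824 × 252)/1076 = 193 Ω.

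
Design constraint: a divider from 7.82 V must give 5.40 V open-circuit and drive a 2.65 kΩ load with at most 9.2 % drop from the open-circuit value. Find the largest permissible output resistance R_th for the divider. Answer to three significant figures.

Loading drop = R_th/(R_th + R_L) ≤ 0.0920, so R_th ≤ R_L · ε/(1−ε) = 2.65 kΩ × 0.0920/0.9080 = 269 Ω.
(Any R1, R2 with R2/(R1+R2) = 0.691 and R1‖R2 ≤ 269 Ω will meet the spec.)

R_th ≤ 269 Ω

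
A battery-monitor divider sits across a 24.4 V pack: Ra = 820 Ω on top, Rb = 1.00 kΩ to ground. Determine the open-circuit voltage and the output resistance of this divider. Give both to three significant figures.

V_th is the open-circuit tap voltage: 24.4 × 1000/(820 + 1000) = 13.4 V.
With the supply zeroed, Ra and Rb appear in parallel from the tap: R_th = Ra‖Rb = (820 × 1000)/1820 = 451 Ω.

V_th = 13.4 V, R_th = 451 Ω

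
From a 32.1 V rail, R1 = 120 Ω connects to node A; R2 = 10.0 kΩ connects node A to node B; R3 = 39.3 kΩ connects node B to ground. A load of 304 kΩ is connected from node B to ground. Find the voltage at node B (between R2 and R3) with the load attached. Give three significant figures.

V ≈ 24.9 V

At node B, R3 is in parallel with the load: R3‖R_L = 34800 Ω.
Below node A the resistance is R2 + (R3‖R_L) = 44800 Ω, so V_A = 32.1 × 44800/44920 = 32.01 V.
Then V_B = V_A × (R3‖R_L)/(R2 + R3‖R_L) = 32.01 × 34800/44800 = 24.9 V.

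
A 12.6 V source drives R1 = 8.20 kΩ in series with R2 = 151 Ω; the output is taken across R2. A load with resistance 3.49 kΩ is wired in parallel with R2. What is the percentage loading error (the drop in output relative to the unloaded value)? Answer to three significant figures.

4.08 %

The divider's output (Thévenin) resistance is R1‖R2 = 148.3 Ω.
Fractional drop under load = R_th/(R_th + R_L) = 148.3 / (148.3 + 3490) = 0.04075.
So the output falls by 4.08 %.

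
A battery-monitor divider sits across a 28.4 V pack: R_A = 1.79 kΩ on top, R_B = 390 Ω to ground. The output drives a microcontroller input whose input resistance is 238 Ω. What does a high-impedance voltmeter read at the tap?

V_out ≈ 2.17 V

The load sits in parallel with R_B: R_B‖R_L = (390 × 238) / (390 + 238) = 147.8 Ω.
V_out = 28.4 × 147.8 / (1790 + 147.8) = 28.4 × 147.8/1938 = 2.17 V.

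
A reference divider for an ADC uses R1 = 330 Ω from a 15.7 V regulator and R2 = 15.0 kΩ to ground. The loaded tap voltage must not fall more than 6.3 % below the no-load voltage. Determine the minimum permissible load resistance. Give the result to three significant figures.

Output resistance R_th = R1‖R2 = (330 × 15000)/15330 = 322.9 Ω.
The fractional drop is R_th/(R_th + R_L); requiring this ≤ 0.0630 gives R_L ≥ R_th(1/0.0630 − 1) = 322.9 × 14.87 = 4.80 kΩ.

R_L(min) ≈ 4.80 kΩ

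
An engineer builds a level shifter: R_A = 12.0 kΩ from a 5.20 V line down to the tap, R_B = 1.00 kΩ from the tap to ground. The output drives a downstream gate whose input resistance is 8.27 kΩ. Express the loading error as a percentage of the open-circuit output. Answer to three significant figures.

The divider's output (Thévenin) resistance is R_A‖R_B = 0.9231 kΩ.
Fractional drop under load = R_th/(R_th + R_L) = 0.9231 / (0.9231 + 8.27) = 0.1004.
So the output falls by 10.0 %.

10.0 %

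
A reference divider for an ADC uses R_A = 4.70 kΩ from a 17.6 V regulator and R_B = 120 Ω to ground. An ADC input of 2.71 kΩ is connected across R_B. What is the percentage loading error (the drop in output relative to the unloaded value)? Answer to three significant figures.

The divider's output (Thévenin) resistance is R_A‖R_B = 117.0 Ω.
Fractional drop under load = R_th/(R_th + R_L) = 117.0 / (117.0 + 2710) = 0.04139.
So the output falls by 4.14 %.

4.14 %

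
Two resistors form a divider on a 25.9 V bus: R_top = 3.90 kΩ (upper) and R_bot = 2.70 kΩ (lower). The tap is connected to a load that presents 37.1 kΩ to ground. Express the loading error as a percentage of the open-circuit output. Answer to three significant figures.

4.12 %

The divider's output (Thévenin) resistance is R_top‖R_bot = 1.595 kΩ.
Fractional drop under load = R_th/(R_th + R_L) = 1.595 / (1.595 + 37.1) = 0.04123.
So the output falls by 4.12 %.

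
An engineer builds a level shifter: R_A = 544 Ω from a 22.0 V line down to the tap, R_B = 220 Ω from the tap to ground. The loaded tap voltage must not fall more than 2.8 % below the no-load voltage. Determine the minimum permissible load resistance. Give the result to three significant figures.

R_L(min) ≈ 5.44 kΩ

Output resistance R_th = R_A‖R_B = (544 × 220)/764.0 = 156.6 Ω.
The fractional drop is R_th/(R_th + R_L); requiring this ≤ 0.0280 gives R_L ≥ R_th(1/0.0280 − 1) = 156.6 × 34.71 = 5.44 kΩ.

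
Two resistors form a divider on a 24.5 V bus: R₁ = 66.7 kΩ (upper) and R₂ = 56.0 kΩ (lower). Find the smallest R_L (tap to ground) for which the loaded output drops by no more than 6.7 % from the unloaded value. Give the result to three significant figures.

Output resistance R_th = R₁‖R₂ = (66.7 × 56.0)/122.7 = 30.44 kΩ.
The fractional drop is R_th/(R_th + R_L); requiring this ≤ 0.0670 gives R_L ≥ R_th(1/0.0670 − 1) = 30.44 × 13.93 = 424 kΩ.

R_L(min) ≈ 424 kΩ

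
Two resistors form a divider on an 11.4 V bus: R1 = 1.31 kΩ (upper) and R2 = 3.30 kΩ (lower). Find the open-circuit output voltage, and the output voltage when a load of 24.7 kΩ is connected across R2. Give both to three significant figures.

Open-circuit: V = 11.4 × 3.30/(1.31 + 3.30) = 8.16 V.
With the load, R2 becomes R2‖R_L = 2.911 kΩ, so V = 11.4 × 2.911/4.221 = 7.86 V.

Unloaded: 8.16 V; loaded: 7.86 V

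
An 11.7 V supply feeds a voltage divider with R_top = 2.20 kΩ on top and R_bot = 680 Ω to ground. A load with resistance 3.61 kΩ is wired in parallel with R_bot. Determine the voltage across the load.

The load sits in parallel with R_bot: R_bot‖R_L = (680 × 3610) / (680 + 3610) = 572.2 Ω.
V_out = 11.7 × 572.2 / (2200 + 572.2) = 11.7 × 572.2/2772 = 2.42 V.

V_out ≈ 2.42 V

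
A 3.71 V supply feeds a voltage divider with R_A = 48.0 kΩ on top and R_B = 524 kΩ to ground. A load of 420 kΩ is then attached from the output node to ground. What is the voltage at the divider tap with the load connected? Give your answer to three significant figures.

V_out ≈ 3.08 V

The load sits in parallel with R_B: R_B‖R_L = (524 × 420) / (524 + 420) = 233.1 kΩ.
V_out = 3.71 × 233.1 / (48.0 + 233.1) = 3.71 × 233.1/281.1 = 3.08 V.
(Unloaded it would have been 3.40 V.)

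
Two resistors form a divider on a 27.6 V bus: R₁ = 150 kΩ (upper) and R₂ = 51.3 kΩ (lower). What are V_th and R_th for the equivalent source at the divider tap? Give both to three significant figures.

V_th is the open-circuit tap voltage: 27.6 × 51.3/(150 + 51.3) = 7.03 V.
With the supply zeroed, R₁ and R₂ appear in parallel from the tap: R_th = R₁‖R₂ = (150 × 51.3)/201.3 = 38.2 kΩ.

V_th = 7.03 V, R_th = 38.2 kΩ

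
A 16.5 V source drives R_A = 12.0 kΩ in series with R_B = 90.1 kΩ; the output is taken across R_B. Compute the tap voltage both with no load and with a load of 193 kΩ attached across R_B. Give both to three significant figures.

Unloaded: 14.6 V; loaded: 13.8 V

Open-circuit: V = 16.5 × 90.1/(12.0 + 90.1) = 14.6 V.
With the load, R_B becomes R_B‖R_L = 61.42 kΩ, so V = 16.5 × 61.42/73.42 = 13.8 V.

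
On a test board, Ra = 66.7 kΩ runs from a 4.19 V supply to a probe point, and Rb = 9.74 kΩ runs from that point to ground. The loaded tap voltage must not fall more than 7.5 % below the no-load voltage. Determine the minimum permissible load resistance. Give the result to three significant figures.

R_L(min) ≈ 105 kΩ

Output resistance R_th = Ra‖Rb = (66.7 × 9.74)/76.44 = 8.499 kΩ.
The fractional drop is R_th/(R_th + R_L); requiring this ≤ 0.0750 gives R_L ≥ R_th(1/0.0750 − 1) = 8.499 × 12.33 = 105 kΩ.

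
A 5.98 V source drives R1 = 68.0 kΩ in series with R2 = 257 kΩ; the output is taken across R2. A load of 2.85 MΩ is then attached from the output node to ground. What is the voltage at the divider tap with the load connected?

V_out ≈ 4.64 V

The load sits in parallel with R2: R2‖R_L = (257 × 2850) / (257 + 2850) = 235.7 kΩ.
V_out = 5.98 × 235.7 / (68.0 + 235.7) = 5.98 × 235.7/303.7 = 4.64 V.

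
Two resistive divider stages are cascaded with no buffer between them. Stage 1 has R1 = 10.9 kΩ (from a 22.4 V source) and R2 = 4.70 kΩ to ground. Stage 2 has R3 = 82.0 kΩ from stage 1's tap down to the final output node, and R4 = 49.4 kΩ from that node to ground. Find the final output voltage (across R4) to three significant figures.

Stage 2 presents R3+R4 = 131.4 kΩ as a load on stage 1's tap.
Stage 1's lower leg becomes R2‖(R3+R4) = 4.538 kΩ, so V_mid = 22.4 × 4.538/15.44 = 6.584 V.
Stage 2 is itself unloaded: V_out = V_mid × R4/(R3+R4) = 6.584 × 49.4/131.4 = 2.48 V.

V_out ≈ 2.48 V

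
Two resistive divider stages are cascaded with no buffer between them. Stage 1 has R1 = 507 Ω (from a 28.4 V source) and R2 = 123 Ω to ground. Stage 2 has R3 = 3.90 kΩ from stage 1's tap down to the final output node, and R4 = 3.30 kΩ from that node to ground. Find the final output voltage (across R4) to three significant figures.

V_out ≈ 2.51 V

Stage 2 presents R3+R4 = 7200 Ω as a load on stage 1's tap.
Stage 1's lower leg becomes R2‖(R3+R4) = 120.9 Ω, so V_mid = 28.4 × 120.9/627.9 = 5.470 V.
Stage 2 is itself unloaded: V_out = V_mid × R4/(R3+R4) = 5.470 × 3300/7200 = 2.51 V.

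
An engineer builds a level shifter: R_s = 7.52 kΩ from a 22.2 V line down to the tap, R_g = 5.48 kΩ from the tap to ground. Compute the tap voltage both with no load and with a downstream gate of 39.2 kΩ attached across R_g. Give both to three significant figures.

Unloaded: 9.36 V; loaded: 8.66 V

Open-circuit: V = 22.2 × 5.48/(7.52 + 5.48) = 9.36 V.
With the load, R_g becomes R_g‖R_L = 4.808 kΩ, so V = 22.2 × 4.808/12.33 = 8.66 V.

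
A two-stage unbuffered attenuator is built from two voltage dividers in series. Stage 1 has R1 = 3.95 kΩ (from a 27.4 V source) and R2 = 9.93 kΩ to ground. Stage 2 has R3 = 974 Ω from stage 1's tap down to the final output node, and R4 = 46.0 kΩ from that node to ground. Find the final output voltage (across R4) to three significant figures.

V_out ≈ 18.1 V

Stage 2 presents R3+R4 = 46970 Ω as a load on stage 1's tap.
Stage 1's lower leg becomes R2‖(R3+R4) = 8197 Ω, so V_mid = 27.4 × 8197/12150 = 18.49 V.
Stage 2 is itself unloaded: V_out = V_mid × R4/(R3+R4) = 18.49 × 46000/46970 = 18.1 V.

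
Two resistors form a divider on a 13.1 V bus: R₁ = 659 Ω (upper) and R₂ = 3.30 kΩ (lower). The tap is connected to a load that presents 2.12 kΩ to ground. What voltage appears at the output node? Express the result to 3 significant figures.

The load sits in parallel with R₂: R₂‖R_L = (3300 × 2120) / (3300 + 2120) = 1291 Ω.
V_out = 13.1 × 1291 / (659 + 1291) = 13.1 × 1291/1950 = 8.67 V.
(Unloaded it would have been 10.9 V.)

V_out ≈ 8.67 V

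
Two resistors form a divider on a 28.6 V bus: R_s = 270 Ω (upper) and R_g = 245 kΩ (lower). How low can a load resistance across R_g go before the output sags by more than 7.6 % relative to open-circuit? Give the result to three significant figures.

R_L(min) ≈ 3.28 kΩ

Output resistance R_th = R_s‖R_g = (270 × 245000)/245300 = 269.7 Ω.
The fractional drop is R_th/(R_th + R_L); requiring this ≤ 0.0760 gives R_L ≥ R_th(1/0.0760 − 1) = 269.7 × 12.16 = 3.28 kΩ.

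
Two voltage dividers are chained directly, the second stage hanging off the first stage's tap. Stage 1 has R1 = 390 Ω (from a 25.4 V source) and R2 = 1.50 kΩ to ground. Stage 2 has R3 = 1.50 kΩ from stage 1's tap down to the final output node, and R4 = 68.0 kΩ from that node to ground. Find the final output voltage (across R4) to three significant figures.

V_out ≈ 19.6 V

Stage 2 presents R3+R4 = 69500 Ω as a load on stage 1's tap.
Stage 1's lower leg becomes R2‖(R3+R4) = 1468 Ω, so V_mid = 25.4 × 1468/1858 = 20.07 V.
Stage 2 is itself unloaded: V_out = V_mid × R4/(R3+R4) = 20.07 × 68000/69500 = 19.6 V.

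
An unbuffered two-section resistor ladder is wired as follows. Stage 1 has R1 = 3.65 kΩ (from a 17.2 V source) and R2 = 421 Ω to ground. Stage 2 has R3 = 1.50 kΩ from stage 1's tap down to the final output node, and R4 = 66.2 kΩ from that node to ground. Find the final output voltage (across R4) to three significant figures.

Stage 2 presents R3+R4 = 67700 Ω as a load on stage 1's tap.
Stage 1's lower leg becomes R2‖(R3+R4) = 418.4 Ω, so V_mid = 17.2 × 418.4/4068 = 1.769 V.
Stage 2 is itself unloaded: V_out = V_mid × R4/(R3+R4) = 1.769 × 66200/67700 = 1.73 V.

V_out ≈ 1.73 V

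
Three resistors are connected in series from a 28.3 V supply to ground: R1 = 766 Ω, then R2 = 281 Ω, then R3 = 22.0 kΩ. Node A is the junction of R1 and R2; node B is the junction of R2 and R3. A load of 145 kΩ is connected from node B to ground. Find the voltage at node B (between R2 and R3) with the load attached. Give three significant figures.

At node B, R3 is in parallel with the load: R3‖R_L = 19100 Ω.
Below node A the resistance is R2 + (R3‖R_L) = 19380 Ω, so V_A = 28.3 × 19380/20150 = 27.22 V.
Then V_B = V_A × (R3‖R_L)/(R2 + R3‖R_L) = 27.22 × 19100/19380 = 26.8 V.

V ≈ 26.8 V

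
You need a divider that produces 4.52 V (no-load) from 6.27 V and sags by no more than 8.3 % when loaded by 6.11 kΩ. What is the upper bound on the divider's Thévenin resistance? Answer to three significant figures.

R_th ≤ 553 Ω

Loading drop = R_th/(R_th + R_L) ≤ 0.0830, so R_th ≤ R_L · ε/(1−ε) = 6.11 kΩ × 0.0830/0.9170 = 553 Ω.
(Any R1, R2 with R2/(R1+R2) = 0.721 and R1‖R2 ≤ 553 Ω will meet the spec.)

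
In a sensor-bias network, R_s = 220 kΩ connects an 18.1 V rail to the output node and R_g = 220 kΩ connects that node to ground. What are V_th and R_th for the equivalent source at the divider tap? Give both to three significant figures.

V_th is the open-circuit tap voltage: 18.1 × 220/(220 + 220) = 9.05 V.
With the supply zeroed, R_s and R_g appear in parallel from the tap: R_th = R_s‖R_g = (220 × 220)/440.0 = 110 kΩ.

V_th = 9.05 V, R_th = 110 kΩ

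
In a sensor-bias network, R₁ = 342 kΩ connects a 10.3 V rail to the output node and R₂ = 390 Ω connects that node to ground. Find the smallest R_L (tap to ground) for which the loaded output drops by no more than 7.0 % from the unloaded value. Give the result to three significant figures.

R_L(min) ≈ 5.18 kΩ

Output resistance R_th = R₁‖R₂ = (342000 × 390)/342400 = 389.6 Ω.
The fractional drop is R_th/(R_th + R_L); requiring this ≤ 0.0700 gives R_L ≥ R_th(1/0.0700 − 1) = 389.6 × 13.29 = 5.18 kΩ.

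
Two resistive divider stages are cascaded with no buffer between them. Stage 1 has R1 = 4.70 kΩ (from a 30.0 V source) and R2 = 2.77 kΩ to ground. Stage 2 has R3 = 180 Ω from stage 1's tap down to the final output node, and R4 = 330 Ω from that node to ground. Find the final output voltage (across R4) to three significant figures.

V_out ≈ 1.63 V

Stage 2 presents R3+R4 = 510.0 Ω as a load on stage 1's tap.
Stage 1's lower leg becomes R2‖(R3+R4) = 430.7 Ω, so V_mid = 30.0 × 430.7/5131 = 2.518 V.
Stage 2 is itself unloaded: V_out = V_mid × R4/(R3+R4) = 2.518 × 330/510.0 = 1.63 V.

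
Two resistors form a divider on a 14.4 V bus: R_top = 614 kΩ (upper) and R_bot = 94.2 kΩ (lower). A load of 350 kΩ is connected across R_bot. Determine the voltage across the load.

V_out ≈ 1.55 V

The load sits in parallel with R_bot: R_bot‖R_L = (94.2 × 350) / (94.2 + 350) = 74.22 kΩ.
V_out = 14.4 × 74.22 / (614 + 74.22) = 14.4 × 74.22/688.2 = 1.55 V.
(Unloaded it would have been 1.92 V.)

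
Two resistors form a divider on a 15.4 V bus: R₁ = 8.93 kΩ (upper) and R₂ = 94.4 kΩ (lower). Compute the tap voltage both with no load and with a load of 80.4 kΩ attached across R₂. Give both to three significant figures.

Open-circuit: V = 15.4 × 94.4/(8.93 + 94.4) = 14.1 V.
With the load, R₂ becomes R₂‖R_L = 43.42 kΩ, so V = 15.4 × 43.42/52.35 = 12.8 V.

Unloaded: 14.1 V; loaded: 12.8 V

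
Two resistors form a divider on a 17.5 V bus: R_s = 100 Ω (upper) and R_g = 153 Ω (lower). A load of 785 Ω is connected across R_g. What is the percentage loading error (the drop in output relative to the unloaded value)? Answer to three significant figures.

7.15 %

The divider's output (Thévenin) resistance is R_s‖R_g = 60.47 Ω.
Fractional drop under load = R_th/(R_th + R_L) = 60.47 / (60.47 + 785) = 0.07153.
So the output falls by 7.15 %.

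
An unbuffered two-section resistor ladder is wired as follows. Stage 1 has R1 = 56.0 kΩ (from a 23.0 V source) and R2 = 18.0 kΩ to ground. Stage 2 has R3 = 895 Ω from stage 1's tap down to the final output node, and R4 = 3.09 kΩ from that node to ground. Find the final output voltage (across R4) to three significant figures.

V_out ≈ 0.982 V

Stage 2 presents R3+R4 = 3985 Ω as a load on stage 1's tap.
Stage 1's lower leg becomes R2‖(R3+R4) = 3263 Ω, so V_mid = 23.0 × 3263/59260 = 1.266 V.
Stage 2 is itself unloaded: V_out = V_mid × R4/(R3+R4) = 1.266 × 3090/3985 = 0.982 V.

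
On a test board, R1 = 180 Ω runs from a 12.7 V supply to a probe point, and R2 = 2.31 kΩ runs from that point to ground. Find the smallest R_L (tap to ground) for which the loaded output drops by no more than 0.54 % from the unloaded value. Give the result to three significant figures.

Output resistance R_th = R1‖R2 = (180 × 2310)/2490 = 167.0 Ω.
The fractional drop is R_th/(R_th + R_L); requiring this ≤ 0.00540 gives R_L ≥ R_th(1/0.00540 − 1) = 167.0 × 184.2 = 30.8 kΩ.

R_L(min) ≈ 30.8 kΩ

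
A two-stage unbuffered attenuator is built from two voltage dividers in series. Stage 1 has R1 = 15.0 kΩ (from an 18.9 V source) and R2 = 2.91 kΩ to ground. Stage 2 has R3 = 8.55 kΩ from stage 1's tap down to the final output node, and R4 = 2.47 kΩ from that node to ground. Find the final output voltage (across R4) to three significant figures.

Stage 2 presents R3+R4 = 11.02 kΩ as a load on stage 1's tap.
Stage 1's lower leg becomes R2‖(R3+R4) = 2.302 kΩ, so V_mid = 18.9 × 2.302/17.30 = 2.515 V.
Stage 2 is itself unloaded: V_out = V_mid × R4/(R3+R4) = 2.515 × 2.47/11.02 = 0.564 V.

V_out ≈ 0.564 V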